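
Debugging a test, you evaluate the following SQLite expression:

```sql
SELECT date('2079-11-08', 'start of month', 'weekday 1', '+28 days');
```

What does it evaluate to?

`start of month` rewinds 2079-11-08 to 2079-11-01.
`weekday 1` advances to the next Monday; 2079-11-01 is a Wednesday, so it moves forward to 2079-11-06.
November 2079 has 30 days; 24 remain after the 6th, so 25 days reach 2079-12-01.
Advancing 3 more days within December lands on 2079-12-04.

2079-12-04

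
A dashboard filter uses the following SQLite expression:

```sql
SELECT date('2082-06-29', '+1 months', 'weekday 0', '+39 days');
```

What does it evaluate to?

Adding +1 month to 2082-06-29 gives 2082-07-29.
`weekday 0` advances to the next Sunday; 2082-07-29 is a Wednesday, so it moves forward to 2082-08-02.
August 2082 has 31 days; 29 remain after the 2nd, so 30 days reach 2082-09-01.
Advancing 9 more days within September lands on 2082-09-10.

2082-09-10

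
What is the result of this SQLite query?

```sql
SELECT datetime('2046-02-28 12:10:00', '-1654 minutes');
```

1654 minutes = 27h 34m; -1654 minutes from 2046-02-28 12:10:00 is 2046-02-27 08:36:00 (crosses midnight).

2046-02-27 08:36:00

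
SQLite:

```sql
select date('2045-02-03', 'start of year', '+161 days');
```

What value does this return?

`start of year` rewinds 2045-02-03 to 2045-01-01.
Applying '+161 days' to 2045-01-01: counting 161 days forward gives 2045-06-11.

2045-06-11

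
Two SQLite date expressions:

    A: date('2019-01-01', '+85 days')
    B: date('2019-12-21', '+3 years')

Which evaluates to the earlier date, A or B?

A

A = 2019-03-27.
B = 2022-12-21.
A is earlier.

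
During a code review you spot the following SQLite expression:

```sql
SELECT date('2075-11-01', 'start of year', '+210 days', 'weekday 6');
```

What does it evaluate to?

2075-08-03

`start of year` rewinds 2075-11-01 to 2075-01-01.
Applying '+210 days' to 2075-01-01: counting 210 days forward gives 2075-07-30.
`weekday 6` advances to the next Saturday; 2075-07-30 is a Tuesday, so it moves forward to 2075-08-03.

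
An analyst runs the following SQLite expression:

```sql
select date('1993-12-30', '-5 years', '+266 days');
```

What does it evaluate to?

Adding -5 years to 1993-12-30 gives 1988-12-30.
Applying '+266 days' to 1988-12-30: counting 266 days forward gives 1989-09-22.

1989-09-22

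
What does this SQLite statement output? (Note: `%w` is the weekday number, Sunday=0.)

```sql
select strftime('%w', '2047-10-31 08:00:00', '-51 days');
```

First apply '-51 days': 2047-10-31 08:00:00 → 2047-09-10 08:00:00.
2047-09-10 is a Tuesday; with Sunday=0 that is 2.

2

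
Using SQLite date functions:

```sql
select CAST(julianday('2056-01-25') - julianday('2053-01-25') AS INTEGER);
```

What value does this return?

6 days remain in January 2053 after the 25th (31 − 25).
Full months from February 2053 through December 2055 contribute their day counts.
Then 25 days into January 2056.
Total: 6 + 28 + 31 + 30 + 31 + 30 + 31 + 31 + 30 + 31 + 30 + 31 + 31 + 28 + 31 + 30 + 31 + 30 + 31 + 31 + 30 + 31 + 30 + 31 + 31 + 28 + 31 + 30 + 31 + 30 + 31 + 31 + 30 + 31 + 30 + 31 + 25 = 1095.

1095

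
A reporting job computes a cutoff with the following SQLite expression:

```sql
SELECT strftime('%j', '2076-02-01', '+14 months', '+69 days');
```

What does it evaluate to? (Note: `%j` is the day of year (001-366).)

160

First apply '+14 months', '+69 days': 2076-02-01 → 2077-06-09.
Day-of-year for 2077-06-09: days since 2077-01-01 inclusive = 160, zero-padded to 160.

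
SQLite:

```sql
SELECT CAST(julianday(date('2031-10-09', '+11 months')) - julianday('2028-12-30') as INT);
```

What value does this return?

1349

Adding +11 months to 2031-10-09 gives 2032-09-09.
1 day remains in December 2028 after the 30th (31 − 30).
Full months from January 2029 through August 2032 contribute their day counts.
Then 9 days into September 2032.
Total: 1 + 31 + 28 + 31 + 30 + 31 + 30 + 31 + 31 + 30 + 31 + 30 + 31 + 31 + 28 + 31 + 30 + 31 + 30 + 31 + 31 + 30 + 31 + 30 + 31 + 31 + 28 + 31 + 30 + 31 + 30 + 31 + 31 + 30 + 31 + 30 + 31 + 31 + 29 + 31 + 30 + 31 + 30 + 31 + 31 + 9 = 1349.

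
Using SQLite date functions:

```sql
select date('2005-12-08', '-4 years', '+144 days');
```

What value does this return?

Adding -4 years to 2005-12-08 gives 2001-12-08.
Applying '+144 days' to 2001-12-08: counting 144 days forward gives 2002-05-01.

2002-05-01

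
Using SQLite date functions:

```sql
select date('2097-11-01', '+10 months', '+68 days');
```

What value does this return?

Adding +10 months to 2097-11-01 gives 2098-09-01.
Applying '+68 days' to 2098-09-01: counting 68 days forward gives 2098-11-08.

2098-11-08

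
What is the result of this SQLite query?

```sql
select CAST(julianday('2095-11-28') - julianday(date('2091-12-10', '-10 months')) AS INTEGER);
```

1752

Adding -10 months to 2091-12-10 gives 2091-02-10.
18 days remain in February 2091 after the 10th (28 − 10).
Full months from March 2091 through October 2095 contribute their day counts.
Then 28 days into November 2095.
Total: 18 + 31 + 30 + 31 + 30 + 31 + 31 + 30 + 31 + 30 + 31 + 31 + 29 + 31 + 30 + 31 + 30 + 31 + 31 + 30 + 31 + 30 + 31 + 31 + 28 + 31 + 30 + 31 + 30 + 31 + 31 + 30 + 31 + 30 + 31 + 31 + 28 + 31 + 30 + 31 + 30 + 31 + 31 + 30 + 31 + 30 + 31 + 31 + 28 + 31 + 30 + 31 + 30 + 31 + 31 + 30 + 31 + 28 = 1752.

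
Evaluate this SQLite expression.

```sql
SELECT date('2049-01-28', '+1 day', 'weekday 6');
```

2049-01-30

Advancing 1 more day within January lands on 2049-01-29.
`weekday 6` advances to the next Saturday; 2049-01-29 is a Friday, so it moves forward to 2049-01-30.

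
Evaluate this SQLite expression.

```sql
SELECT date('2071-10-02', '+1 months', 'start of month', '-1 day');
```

2071-10-31

Adding +1 month to 2071-10-02 gives 2071-11-02.
`start of month` rewinds 2071-11-02 to 2071-11-01.
Going back 1 day from 2071-11-01 reaches 2071-10-31 (last day of October, 31 days).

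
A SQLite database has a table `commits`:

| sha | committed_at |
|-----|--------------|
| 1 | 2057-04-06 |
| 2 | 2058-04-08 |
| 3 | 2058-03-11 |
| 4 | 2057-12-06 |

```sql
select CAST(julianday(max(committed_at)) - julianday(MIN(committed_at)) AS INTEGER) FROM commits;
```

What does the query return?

MIN = 2057-04-06, MAX = 2058-04-08.
24 days remain in April 2057 after the 6th (30 − 6).
Full months from May 2057 through March 2058 contribute their day counts.
Then 8 days into April 2058.
Total: 24 + 31 + 30 + 31 + 31 + 30 + 31 + 30 + 31 + 31 + 28 + 31 + 8 = 367.

367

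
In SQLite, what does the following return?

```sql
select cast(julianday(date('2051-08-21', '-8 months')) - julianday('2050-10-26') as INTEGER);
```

Adding -8 months to 2051-08-21 gives 2050-12-21.
5 days remain in October 2050 after the 26th (31 − 26).
November 2050: 30 days.
Then 21 days into December 2050.
Total: 5 + 30 + 21 = 56.

56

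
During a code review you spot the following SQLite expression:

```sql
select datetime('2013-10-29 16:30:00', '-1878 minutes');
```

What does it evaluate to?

2013-10-28 09:12:00

1878 minutes = 31h 18m; -1878 minutes from 2013-10-29 16:30:00 is 2013-10-28 09:12:00 (crosses midnight).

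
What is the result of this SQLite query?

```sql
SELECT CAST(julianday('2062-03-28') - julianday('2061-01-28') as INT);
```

424

3 days remain in January 2061 after the 28th (31 − 28).
Full months from February 2061 through February 2062 contribute their day counts.
Then 28 days into March 2062.
Total: 3 + 28 + 31 + 30 + 31 + 30 + 31 + 31 + 30 + 31 + 30 + 31 + 31 + 28 + 28 = 424.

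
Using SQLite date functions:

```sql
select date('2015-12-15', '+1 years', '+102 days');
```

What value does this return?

Adding +1 year to 2015-12-15 gives 2016-12-15.
Applying '+102 days' to 2016-12-15: counting 102 days forward gives 2017-03-27.

2017-03-27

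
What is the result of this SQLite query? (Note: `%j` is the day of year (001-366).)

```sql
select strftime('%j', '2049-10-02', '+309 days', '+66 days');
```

285

First apply '+309 days', '+66 days': 2049-10-02 → 2050-10-12.
Day-of-year for 2050-10-12: days since 2050-01-01 inclusive = 285, zero-padded to 285.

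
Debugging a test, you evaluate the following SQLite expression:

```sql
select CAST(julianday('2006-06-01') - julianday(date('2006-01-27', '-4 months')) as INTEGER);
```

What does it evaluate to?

Adding -4 months to 2006-01-27 gives 2005-09-27.
3 days remain in September 2005 after the 27th (30 − 27).
Full months from October 2005 through May 2006 contribute their day counts.
Then 1 day into June 2006.
Total: 3 + 31 + 30 + 31 + 31 + 28 + 31 + 30 + 31 + 1 = 247.

247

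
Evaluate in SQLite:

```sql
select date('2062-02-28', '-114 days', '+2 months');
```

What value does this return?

2062-01-06

Applying '-114 days' to 2062-02-28: counting 114 days back gives 2061-11-06.
Adding +2 months to 2061-11-06 gives 2062-01-06.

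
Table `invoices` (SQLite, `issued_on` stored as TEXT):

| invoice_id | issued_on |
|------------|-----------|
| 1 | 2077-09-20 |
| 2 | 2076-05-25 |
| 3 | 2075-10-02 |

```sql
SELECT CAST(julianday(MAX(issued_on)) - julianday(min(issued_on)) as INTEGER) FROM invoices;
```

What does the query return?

719

MIN = 2075-10-02, MAX = 2077-09-20.
29 days remain in October 2075 after the 2nd (31 − 2).
Full months from November 2075 through August 2077 contribute their day counts.
Then 20 days into September 2077.
Total: 29 + 30 + 31 + 31 + 29 + 31 + 30 + 31 + 30 + 31 + 31 + 30 + 31 + 30 + 31 + 31 + 28 + 31 + 30 + 31 + 30 + 31 + 31 + 20 = 719.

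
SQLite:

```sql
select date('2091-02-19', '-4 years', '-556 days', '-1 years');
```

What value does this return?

Adding -4 years to 2091-02-19 gives 2087-02-19.
Applying '-556 days' to 2087-02-19: counting 556 days back gives 2085-08-12.
Adding -1 year to 2085-08-12 gives 2084-08-12.

2084-08-12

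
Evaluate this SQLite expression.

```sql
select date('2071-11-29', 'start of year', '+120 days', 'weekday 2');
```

`start of year` rewinds 2071-11-29 to 2071-01-01.
Applying '+120 days' to 2071-01-01: counting 120 days forward gives 2071-05-01.
`weekday 2` advances to the next Tuesday; 2071-05-01 is a Friday, so it moves forward to 2071-05-05.

2071-05-05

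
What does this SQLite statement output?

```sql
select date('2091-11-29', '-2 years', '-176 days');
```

Adding -2 years to 2091-11-29 gives 2089-11-29.
Applying '-176 days' to 2089-11-29: counting 176 days back gives 2089-06-06.

2089-06-06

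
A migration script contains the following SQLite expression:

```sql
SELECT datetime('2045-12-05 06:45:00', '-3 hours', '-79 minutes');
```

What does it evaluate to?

2045-12-05 02:26:00

-3 hours from 2045-12-05 06:45:00 is 2045-12-05 03:45:00.
79 minutes = 1h 19m; -79 minutes from 2045-12-05 03:45:00 is 2045-12-05 02:26:00.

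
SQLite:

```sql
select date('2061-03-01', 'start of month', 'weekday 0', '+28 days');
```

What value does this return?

`start of month` rewinds 2061-03-01 to 2061-03-01.
`weekday 0` advances to the next Sunday; 2061-03-01 is a Tuesday, so it moves forward to 2061-03-06.
March 2061 has 31 days; 25 remain after the 6th, so 26 days reach 2061-04-01.
Advancing 2 more days within April lands on 2061-04-03.

2061-04-03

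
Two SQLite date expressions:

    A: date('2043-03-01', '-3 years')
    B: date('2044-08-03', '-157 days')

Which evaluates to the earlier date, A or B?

A = 2040-03-01.
B = 2044-02-28.
A is earlier.

A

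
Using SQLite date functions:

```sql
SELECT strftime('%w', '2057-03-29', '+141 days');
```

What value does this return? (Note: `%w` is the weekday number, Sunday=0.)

5

First apply '+141 days': 2057-03-29 → 2057-08-17.
2057-08-17 is a Friday; with Sunday=0 that is 5.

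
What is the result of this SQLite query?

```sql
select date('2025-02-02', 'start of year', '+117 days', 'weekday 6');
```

2025-05-03

`start of year` rewinds 2025-02-02 to 2025-01-01.
Applying '+117 days' to 2025-01-01: counting 117 days forward gives 2025-04-28.
`weekday 6` advances to the next Saturday; 2025-04-28 is a Monday, so it moves forward to 2025-05-03.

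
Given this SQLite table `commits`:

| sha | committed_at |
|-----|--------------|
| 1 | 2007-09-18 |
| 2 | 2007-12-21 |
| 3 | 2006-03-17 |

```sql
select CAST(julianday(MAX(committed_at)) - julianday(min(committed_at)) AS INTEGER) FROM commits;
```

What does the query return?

644

MIN = 2006-03-17, MAX = 2007-12-21.
14 days remain in March 2006 after the 17th (31 − 17).
Full months from April 2006 through November 2007 contribute their day counts.
Then 21 days into December 2007.
Total: 14 + 30 + 31 + 30 + 31 + 31 + 30 + 31 + 30 + 31 + 31 + 28 + 31 + 30 + 31 + 30 + 31 + 31 + 30 + 31 + 30 + 21 = 644.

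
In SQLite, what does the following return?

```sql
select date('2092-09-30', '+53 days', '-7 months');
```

2092-04-22

Applying '+53 days' to 2092-09-30: counting 53 days forward gives 2092-11-22.
Adding -7 months to 2092-11-22 gives 2092-04-22.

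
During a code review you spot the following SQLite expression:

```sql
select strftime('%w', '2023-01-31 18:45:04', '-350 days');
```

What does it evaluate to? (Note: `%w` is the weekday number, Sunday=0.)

First apply '-350 days': 2023-01-31 18:45:04 → 2022-02-15 18:45:04.
2022-02-15 is a Tuesday; with Sunday=0 that is 2.

2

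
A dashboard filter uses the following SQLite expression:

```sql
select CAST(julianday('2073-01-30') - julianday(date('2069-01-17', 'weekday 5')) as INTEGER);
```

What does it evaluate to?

1473

`weekday 5` advances to the next Friday; 2069-01-17 is a Thursday, so it moves forward to 2069-01-18.
13 days remain in January 2069 after the 18th (31 − 18).
Full months from February 2069 through December 2072 contribute their day counts.
Then 30 days into January 2073.
Total: 13 + 28 + 31 + 30 + 31 + 30 + 31 + 31 + 30 + 31 + 30 + 31 + 31 + 28 + 31 + 30 + 31 + 30 + 31 + 31 + 30 + 31 + 30 + 31 + 31 + 28 + 31 + 30 + 31 + 30 + 31 + 31 + 30 + 31 + 30 + 31 + 31 + 29 + 31 + 30 + 31 + 30 + 31 + 31 + 30 + 31 + 30 + 31 + 30 = 1473.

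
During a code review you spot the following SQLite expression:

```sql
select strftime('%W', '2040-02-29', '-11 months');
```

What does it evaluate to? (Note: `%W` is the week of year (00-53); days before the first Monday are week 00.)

First apply '-11 months': 2040-02-29 → 2039-03-29.
2039-03-29 is a Tuesday. SQLite's %W counts Mondays since the year started; the result is 13.

13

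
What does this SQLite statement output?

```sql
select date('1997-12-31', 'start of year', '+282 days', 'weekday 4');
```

1997-10-16

`start of year` rewinds 1997-12-31 to 1997-01-01.
Applying '+282 days' to 1997-01-01: counting 282 days forward gives 1997-10-10.
`weekday 4` advances to the next Thursday; 1997-10-10 is a Friday, so it moves forward to 1997-10-16.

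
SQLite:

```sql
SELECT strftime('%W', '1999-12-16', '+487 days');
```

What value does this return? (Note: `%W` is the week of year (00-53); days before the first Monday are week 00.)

First apply '+487 days': 1999-12-16 → 2001-04-16.
2001-04-16 is a Monday. SQLite's %W counts Mondays since the year started; the result is 16.

16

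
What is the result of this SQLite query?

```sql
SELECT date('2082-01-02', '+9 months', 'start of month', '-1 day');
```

2082-09-30

Adding +9 months to 2082-01-02 gives 2082-10-02.
`start of month` rewinds 2082-10-02 to 2082-10-01.
Going back 1 day from 2082-10-01 reaches 2082-09-30 (last day of September, 30 days).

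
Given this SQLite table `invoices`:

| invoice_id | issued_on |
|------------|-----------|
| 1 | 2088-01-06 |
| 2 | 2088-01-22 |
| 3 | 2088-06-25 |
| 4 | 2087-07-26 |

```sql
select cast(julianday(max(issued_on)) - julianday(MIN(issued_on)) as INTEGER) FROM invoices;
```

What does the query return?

MIN = 2087-07-26, MAX = 2088-06-25.
5 days remain in July 2087 after the 26th (31 − 26).
Full months from August 2087 through May 2088 contribute their day counts.
Then 25 days into June 2088.
Total: 5 + 31 + 30 + 31 + 30 + 31 + 31 + 29 + 31 + 30 + 31 + 25 = 335.

335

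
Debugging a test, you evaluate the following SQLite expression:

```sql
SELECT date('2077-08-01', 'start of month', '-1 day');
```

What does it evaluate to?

2077-07-31

`start of month` rewinds 2077-08-01 to 2077-08-01.
Going back 1 day from 2077-08-01 reaches 2077-07-31 (last day of July, 31 days).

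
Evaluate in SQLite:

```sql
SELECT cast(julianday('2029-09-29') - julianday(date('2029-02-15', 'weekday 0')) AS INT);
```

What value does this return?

223

`weekday 0` advances to the next Sunday; 2029-02-15 is a Thursday, so it moves forward to 2029-02-18.
10 days remain in February 2029 after the 18th (28 − 18).
Full months from March 2029 through August 2029 contribute their day counts.
Then 29 days into September 2029.
Total: 10 + 31 + 30 + 31 + 30 + 31 + 31 + 29 = 223.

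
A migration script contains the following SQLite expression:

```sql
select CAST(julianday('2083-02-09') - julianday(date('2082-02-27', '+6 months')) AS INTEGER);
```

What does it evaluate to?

Adding +6 months to 2082-02-27 gives 2082-08-27.
4 days remain in August 2082 after the 27th (31 − 27).
September 2082: 30 days.
October 2082: 31 days.
November 2082: 30 days.
December 2082: 31 days.
January 2083: 31 days.
Then 9 days into February 2083.
Total: 4 + 30 + 31 + 30 + 31 + 31 + 9 = 166.

166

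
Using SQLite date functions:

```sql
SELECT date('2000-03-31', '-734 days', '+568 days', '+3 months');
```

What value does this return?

2000-01-17

Applying '-734 days' to 2000-03-31: counting 734 days back gives 1998-03-28.
Applying '+568 days' to 1998-03-28: counting 568 days forward gives 1999-10-17.
Adding +3 months to 1999-10-17 gives 2000-01-17.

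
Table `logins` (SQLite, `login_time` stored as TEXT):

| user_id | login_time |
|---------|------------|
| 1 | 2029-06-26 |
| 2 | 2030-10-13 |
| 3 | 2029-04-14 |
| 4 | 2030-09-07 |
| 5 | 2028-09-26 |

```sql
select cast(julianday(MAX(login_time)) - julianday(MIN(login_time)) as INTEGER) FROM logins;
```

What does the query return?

MIN = 2028-09-26, MAX = 2030-10-13.
4 days remain in September 2028 after the 26th (30 − 26).
Full months from October 2028 through September 2030 contribute their day counts.
Then 13 days into October 2030.
Total: 4 + 31 + 30 + 31 + 31 + 28 + 31 + 30 + 31 + 30 + 31 + 31 + 30 + 31 + 30 + 31 + 31 + 28 + 31 + 30 + 31 + 30 + 31 + 31 + 30 + 13 = 747.

747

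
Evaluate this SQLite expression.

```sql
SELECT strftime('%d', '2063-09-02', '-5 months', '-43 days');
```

18

First apply '-5 months', '-43 days': 2063-09-02 → 2063-02-18.
`%d` extracts the 2-digit day of month: 18.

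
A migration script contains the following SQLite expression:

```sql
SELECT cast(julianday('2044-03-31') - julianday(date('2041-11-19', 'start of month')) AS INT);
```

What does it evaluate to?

881

`start of month` rewinds 2041-11-19 to 2041-11-01.
29 days remain in November 2041 after the 1st (30 − 1).
Full months from December 2041 through February 2044 contribute their day counts.
Then 31 days into March 2044.
Total: 29 + 31 + 31 + 28 + 31 + 30 + 31 + 30 + 31 + 31 + 30 + 31 + 30 + 31 + 31 + 28 + 31 + 30 + 31 + 30 + 31 + 31 + 30 + 31 + 30 + 31 + 31 + 29 + 31 = 881.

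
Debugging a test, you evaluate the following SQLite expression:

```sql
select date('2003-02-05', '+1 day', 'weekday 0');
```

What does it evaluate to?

2003-02-09

Advancing 1 more day within February lands on 2003-02-06.
`weekday 0` advances to the next Sunday; 2003-02-06 is a Thursday, so it moves forward to 2003-02-09.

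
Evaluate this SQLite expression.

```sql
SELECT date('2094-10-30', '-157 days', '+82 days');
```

2094-08-16

Applying '-157 days' to 2094-10-30: counting 157 days back gives 2094-05-26.
Applying '+82 days' to 2094-05-26: counting 82 days forward gives 2094-08-16.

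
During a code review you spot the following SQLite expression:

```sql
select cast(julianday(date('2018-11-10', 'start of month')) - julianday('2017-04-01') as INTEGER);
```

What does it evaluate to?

`start of month` rewinds 2018-11-10 to 2018-11-01.
29 days remain in April 2017 after the 1st (30 − 1).
Full months from May 2017 through October 2018 contribute their day counts.
Then 1 day into November 2018.
Total: 29 + 31 + 30 + 31 + 31 + 30 + 31 + 30 + 31 + 31 + 28 + 31 + 30 + 31 + 30 + 31 + 31 + 30 + 31 + 1 = 579.

579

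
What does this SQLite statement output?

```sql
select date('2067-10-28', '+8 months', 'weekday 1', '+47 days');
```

Adding +8 months to 2067-10-28 gives 2068-06-28.
`weekday 1` advances to the next Monday; 2068-06-28 is a Thursday, so it moves forward to 2068-07-02.
Applying '+47 days' to 2068-07-02: counting 47 days forward gives 2068-08-18.

2068-08-18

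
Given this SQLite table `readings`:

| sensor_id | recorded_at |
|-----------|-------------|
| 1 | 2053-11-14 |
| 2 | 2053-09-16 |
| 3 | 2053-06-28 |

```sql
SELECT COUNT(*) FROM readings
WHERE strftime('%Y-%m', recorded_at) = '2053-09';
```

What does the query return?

Rows with year-month 2053-09: 2053-09-16 → 1.

1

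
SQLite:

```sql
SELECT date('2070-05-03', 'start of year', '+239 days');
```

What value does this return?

2070-08-28

`start of year` rewinds 2070-05-03 to 2070-01-01.
Applying '+239 days' to 2070-01-01: counting 239 days forward gives 2070-08-28.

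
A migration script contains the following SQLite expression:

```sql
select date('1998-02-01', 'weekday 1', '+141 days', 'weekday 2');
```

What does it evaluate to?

`weekday 1` advances to the next Monday; 1998-02-01 is a Sunday, so it moves forward to 1998-02-02.
Applying '+141 days' to 1998-02-02: counting 141 days forward gives 1998-06-23.
`weekday 2` advances to the next Tuesday; 1998-06-23 is already a Tuesday, so it stays at 1998-06-23.

1998-06-23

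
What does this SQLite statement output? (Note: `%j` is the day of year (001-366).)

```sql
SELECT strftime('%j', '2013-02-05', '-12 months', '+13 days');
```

049

First apply '-12 months', '+13 days': 2013-02-05 → 2012-02-18.
Day-of-year for 2012-02-18: days since 2012-01-01 inclusive = 49, zero-padded to 049.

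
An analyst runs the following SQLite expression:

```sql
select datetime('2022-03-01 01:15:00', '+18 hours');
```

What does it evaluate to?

2022-03-01 19:15:00

+18 hours from 2022-03-01 01:15:00 is 2022-03-01 19:15:00.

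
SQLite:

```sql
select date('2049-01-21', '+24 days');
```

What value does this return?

January 2049 has 31 days; 10 remain after the 21st, so 11 days reach 2049-02-01.
Advancing 13 more days within February lands on 2049-02-14.

2049-02-14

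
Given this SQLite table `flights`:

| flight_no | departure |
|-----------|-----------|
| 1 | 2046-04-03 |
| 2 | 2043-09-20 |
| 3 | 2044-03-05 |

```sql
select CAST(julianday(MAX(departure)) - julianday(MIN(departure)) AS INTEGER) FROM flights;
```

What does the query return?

MIN = 2043-09-20, MAX = 2046-04-03.
10 days remain in September 2043 after the 20th (30 − 20).
Full months from October 2043 through March 2046 contribute their day counts.
Then 3 days into April 2046.
Total: 10 + 31 + 30 + 31 + 31 + 29 + 31 + 30 + 31 + 30 + 31 + 31 + 30 + 31 + 30 + 31 + 31 + 28 + 31 + 30 + 31 + 30 + 31 + 31 + 30 + 31 + 30 + 31 + 31 + 28 + 31 + 3 = 926.

926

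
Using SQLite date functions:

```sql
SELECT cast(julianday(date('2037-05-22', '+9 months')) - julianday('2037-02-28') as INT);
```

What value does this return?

359

Adding +9 months to 2037-05-22 gives 2038-02-22.
0 days remain in February 2037 after the 28th (28 − 28).
Full months from March 2037 through January 2038 contribute their day counts.
Then 22 days into February 2038.
Total: 0 + 31 + 30 + 31 + 30 + 31 + 31 + 30 + 31 + 30 + 31 + 31 + 22 = 359.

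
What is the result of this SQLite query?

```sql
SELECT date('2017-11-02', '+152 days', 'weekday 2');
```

2018-04-03

Applying '+152 days' to 2017-11-02: counting 152 days forward gives 2018-04-03.
`weekday 2` advances to the next Tuesday; 2018-04-03 is already a Tuesday, so it stays at 2018-04-03.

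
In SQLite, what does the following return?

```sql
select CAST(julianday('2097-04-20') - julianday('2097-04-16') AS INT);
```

Both dates are in April 2097: 20 − 16 = 4.

4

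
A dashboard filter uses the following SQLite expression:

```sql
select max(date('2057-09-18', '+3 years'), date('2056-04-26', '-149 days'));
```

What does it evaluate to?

2060-09-18

date('2057-09-18', '+3 years') → 2060-09-18.
date('2056-04-26', '-149 days') → 2055-11-29.
Later of the two is 2060-09-18.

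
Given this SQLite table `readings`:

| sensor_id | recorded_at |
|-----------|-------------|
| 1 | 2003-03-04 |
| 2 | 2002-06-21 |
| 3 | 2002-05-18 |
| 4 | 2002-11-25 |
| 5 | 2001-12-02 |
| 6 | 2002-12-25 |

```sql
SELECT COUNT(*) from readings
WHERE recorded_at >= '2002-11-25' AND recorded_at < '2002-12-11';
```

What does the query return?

1

Rows in [2002-11-25, 2002-12-11): 2002-11-25 → 1 row.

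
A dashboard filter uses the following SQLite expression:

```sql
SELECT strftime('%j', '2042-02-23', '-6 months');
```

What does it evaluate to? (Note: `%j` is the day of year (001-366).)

First apply '-6 months': 2042-02-23 → 2041-08-23.
Day-of-year for 2041-08-23: days since 2041-01-01 inclusive = 235, zero-padded to 235.

235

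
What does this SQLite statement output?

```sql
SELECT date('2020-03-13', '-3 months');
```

2019-12-13

Adding -3 months to 2020-03-13 gives 2019-12-13.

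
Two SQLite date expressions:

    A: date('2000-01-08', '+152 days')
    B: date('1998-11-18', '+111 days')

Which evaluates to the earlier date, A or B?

A = 2000-06-08.
B = 1999-03-09.
B is earlier.

B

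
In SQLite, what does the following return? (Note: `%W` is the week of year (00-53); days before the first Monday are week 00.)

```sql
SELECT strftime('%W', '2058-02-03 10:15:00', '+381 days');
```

07

First apply '+381 days': 2058-02-03 10:15:00 → 2059-02-19 10:15:00.
2059-02-19 is a Wednesday. SQLite's %W counts Mondays since the year started; the result is 07.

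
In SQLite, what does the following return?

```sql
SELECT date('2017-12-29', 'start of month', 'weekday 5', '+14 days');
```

2017-12-15

`start of month` rewinds 2017-12-29 to 2017-12-01.
`weekday 5` advances to the next Friday; 2017-12-01 is already a Friday, so it stays at 2017-12-01.
Advancing 14 more days within December lands on 2017-12-15.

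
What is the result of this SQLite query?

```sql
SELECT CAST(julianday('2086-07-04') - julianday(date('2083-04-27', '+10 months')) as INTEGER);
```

Adding +10 months to 2083-04-27 gives 2084-02-27.
2 days remain in February 2084 after the 27th (29 − 27).
Full months from March 2084 through June 2086 contribute their day counts.
Then 4 days into July 2086.
Total: 2 + 31 + 30 + 31 + 30 + 31 + 31 + 30 + 31 + 30 + 31 + 31 + 28 + 31 + 30 + 31 + 30 + 31 + 31 + 30 + 31 + 30 + 31 + 31 + 28 + 31 + 30 + 31 + 30 + 4 = 858.

858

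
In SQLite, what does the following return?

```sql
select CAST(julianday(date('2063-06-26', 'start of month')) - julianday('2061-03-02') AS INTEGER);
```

`start of month` rewinds 2063-06-26 to 2063-06-01.
29 days remain in March 2061 after the 2nd (31 − 2).
Full months from April 2061 through May 2063 contribute their day counts.
Then 1 day into June 2063.
Total: 29 + 30 + 31 + 30 + 31 + 31 + 30 + 31 + 30 + 31 + 31 + 28 + 31 + 30 + 31 + 30 + 31 + 31 + 30 + 31 + 30 + 31 + 31 + 28 + 31 + 30 + 31 + 1 = 821.

821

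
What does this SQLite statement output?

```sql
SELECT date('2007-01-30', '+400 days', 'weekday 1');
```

2008-03-10

Applying '+400 days' to 2007-01-30: counting 400 days forward gives 2008-03-05.
`weekday 1` advances to the next Monday; 2008-03-05 is a Wednesday, so it moves forward to 2008-03-10.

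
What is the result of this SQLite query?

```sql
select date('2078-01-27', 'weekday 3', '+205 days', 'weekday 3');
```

2078-08-31

`weekday 3` advances to the next Wednesday; 2078-01-27 is a Thursday, so it moves forward to 2078-02-02.
Applying '+205 days' to 2078-02-02: counting 205 days forward gives 2078-08-26.
`weekday 3` advances to the next Wednesday; 2078-08-26 is a Friday, so it moves forward to 2078-08-31.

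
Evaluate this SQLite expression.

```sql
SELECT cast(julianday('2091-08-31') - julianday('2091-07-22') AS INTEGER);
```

9 days remain in July 2091 after the 22nd (31 − 22).
Then 31 days into August 2091.
Total: 9 + 31 = 40.

40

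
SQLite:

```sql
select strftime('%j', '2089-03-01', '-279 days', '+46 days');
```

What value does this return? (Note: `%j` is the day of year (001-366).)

First apply '-279 days', '+46 days': 2089-03-01 → 2088-07-11.
Day-of-year for 2088-07-11: days since 2088-01-01 inclusive = 193, zero-padded to 193.

193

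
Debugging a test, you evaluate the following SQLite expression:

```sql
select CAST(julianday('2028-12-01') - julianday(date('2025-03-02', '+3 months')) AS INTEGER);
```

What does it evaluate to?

Adding +3 months to 2025-03-02 gives 2025-06-02.
28 days remain in June 2025 after the 2nd (30 − 2).
Full months from July 2025 through November 2028 contribute their day counts.
Then 1 day into December 2028.
Total: 28 + 31 + 31 + 30 + 31 + 30 + 31 + 31 + 28 + 31 + 30 + 31 + 30 + 31 + 31 + 30 + 31 + 30 + 31 + 31 + 28 + 31 + 30 + 31 + 30 + 31 + 31 + 30 + 31 + 30 + 31 + 31 + 29 + 31 + 30 + 31 + 30 + 31 + 31 + 30 + 31 + 30 + 1 = 1278.

1278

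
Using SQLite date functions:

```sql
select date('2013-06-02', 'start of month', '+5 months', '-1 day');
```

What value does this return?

`start of month` rewinds 2013-06-02 to 2013-06-01.
Adding +5 months to 2013-06-01 gives 2013-11-01.
Going back 1 day from 2013-11-01 reaches 2013-10-31 (last day of October, 31 days).

2013-10-31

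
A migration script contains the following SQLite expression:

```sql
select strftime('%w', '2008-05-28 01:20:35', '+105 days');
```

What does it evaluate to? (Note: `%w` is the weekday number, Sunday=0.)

3

First apply '+105 days': 2008-05-28 01:20:35 → 2008-09-10 01:20:35.
2008-09-10 is a Wednesday; with Sunday=0 that is 3.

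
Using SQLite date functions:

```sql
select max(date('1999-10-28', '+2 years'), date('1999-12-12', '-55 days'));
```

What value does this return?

date('1999-10-28', '+2 years') → 2001-10-28.
date('1999-12-12', '-55 days') → 1999-10-18.
Later of the two is 2001-10-28.

2001-10-28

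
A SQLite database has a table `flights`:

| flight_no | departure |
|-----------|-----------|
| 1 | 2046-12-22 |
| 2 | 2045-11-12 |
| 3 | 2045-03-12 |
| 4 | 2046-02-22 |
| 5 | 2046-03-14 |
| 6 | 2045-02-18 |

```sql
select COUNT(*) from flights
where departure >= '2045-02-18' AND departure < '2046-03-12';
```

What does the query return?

4

Rows in [2045-02-18, 2046-03-12): 2045-11-12, 2045-03-12, 2046-02-22, 2045-02-18 → 4 rows.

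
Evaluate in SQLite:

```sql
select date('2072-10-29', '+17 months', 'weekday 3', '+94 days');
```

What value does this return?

Adding +17 months to 2072-10-29 gives 2074-03-29.
`weekday 3` advances to the next Wednesday; 2074-03-29 is a Thursday, so it moves forward to 2074-04-04.
Applying '+94 days' to 2074-04-04: counting 94 days forward gives 2074-07-07.

2074-07-07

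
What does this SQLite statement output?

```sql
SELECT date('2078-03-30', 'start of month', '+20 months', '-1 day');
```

2079-10-31

`start of month` rewinds 2078-03-30 to 2078-03-01.
Adding +20 months to 2078-03-01 gives 2079-11-01.
Going back 1 day from 2079-11-01 reaches 2079-10-31 (last day of October, 31 days).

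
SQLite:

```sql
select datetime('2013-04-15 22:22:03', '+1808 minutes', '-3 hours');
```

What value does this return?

1808 minutes = 30h 8m; +1808 minutes from 2013-04-15 22:22:03 is 2013-04-17 04:30:03 (crosses midnight).
-3 hours from 2013-04-17 04:30:03 is 2013-04-17 01:30:03.

2013-04-17 01:30:03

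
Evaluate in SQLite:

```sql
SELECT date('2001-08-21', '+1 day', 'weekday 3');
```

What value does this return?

Advancing 1 more day within August lands on 2001-08-22.
`weekday 3` advances to the next Wednesday; 2001-08-22 is already a Wednesday, so it stays at 2001-08-22.

2001-08-22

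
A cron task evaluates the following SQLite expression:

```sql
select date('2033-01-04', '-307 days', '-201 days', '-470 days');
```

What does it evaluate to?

Applying '-307 days' to 2033-01-04: counting 307 days back gives 2032-03-03.
Applying '-201 days' to 2032-03-03: counting 201 days back gives 2031-08-15.
Applying '-470 days' to 2031-08-15: counting 470 days back gives 2030-05-02.

2030-05-02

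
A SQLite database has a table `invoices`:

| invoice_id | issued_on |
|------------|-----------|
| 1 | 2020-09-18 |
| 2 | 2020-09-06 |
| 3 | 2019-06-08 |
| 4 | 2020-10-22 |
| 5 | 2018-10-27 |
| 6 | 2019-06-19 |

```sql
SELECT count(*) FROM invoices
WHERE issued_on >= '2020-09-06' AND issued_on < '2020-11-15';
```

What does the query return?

3

Rows in [2020-09-06, 2020-11-15): 2020-09-18, 2020-09-06, 2020-10-22 → 3 rows.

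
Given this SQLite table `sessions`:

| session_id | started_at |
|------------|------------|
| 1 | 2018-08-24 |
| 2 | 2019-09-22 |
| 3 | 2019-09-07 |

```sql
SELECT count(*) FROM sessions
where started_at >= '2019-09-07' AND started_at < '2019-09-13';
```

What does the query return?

1

Rows in [2019-09-07, 2019-09-13): 2019-09-07 → 1 row.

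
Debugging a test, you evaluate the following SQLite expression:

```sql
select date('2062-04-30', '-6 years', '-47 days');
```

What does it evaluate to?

2056-03-14

Adding -6 years to 2062-04-30 gives 2056-04-30.
Applying '-47 days' to 2056-04-30: counting 47 days back gives 2056-03-14.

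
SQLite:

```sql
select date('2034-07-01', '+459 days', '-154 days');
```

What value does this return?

2035-05-02

Applying '+459 days' to 2034-07-01: counting 459 days forward gives 2035-10-03.
Applying '-154 days' to 2035-10-03: counting 154 days back gives 2035-05-02.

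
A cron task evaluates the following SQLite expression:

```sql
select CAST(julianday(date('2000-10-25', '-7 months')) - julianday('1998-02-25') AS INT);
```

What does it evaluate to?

759

Adding -7 months to 2000-10-25 gives 2000-03-25.
3 days remain in February 1998 after the 25th (28 − 25).
Full months from March 1998 through February 2000 contribute their day counts.
Then 25 days into March 2000.
Total: 3 + 31 + 30 + 31 + 30 + 31 + 31 + 30 + 31 + 30 + 31 + 31 + 28 + 31 + 30 + 31 + 30 + 31 + 31 + 30 + 31 + 30 + 31 + 31 + 29 + 25 = 759.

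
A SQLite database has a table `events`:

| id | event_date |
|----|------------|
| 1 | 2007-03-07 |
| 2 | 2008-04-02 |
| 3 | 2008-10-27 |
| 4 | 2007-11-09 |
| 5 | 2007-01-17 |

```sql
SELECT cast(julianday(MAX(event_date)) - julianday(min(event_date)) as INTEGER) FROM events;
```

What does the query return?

MIN = 2007-01-17, MAX = 2008-10-27.
14 days remain in January 2007 after the 17th (31 − 17).
Full months from February 2007 through September 2008 contribute their day counts.
Then 27 days into October 2008.
Total: 14 + 28 + 31 + 30 + 31 + 30 + 31 + 31 + 30 + 31 + 30 + 31 + 31 + 29 + 31 + 30 + 31 + 30 + 31 + 31 + 30 + 27 = 649.

649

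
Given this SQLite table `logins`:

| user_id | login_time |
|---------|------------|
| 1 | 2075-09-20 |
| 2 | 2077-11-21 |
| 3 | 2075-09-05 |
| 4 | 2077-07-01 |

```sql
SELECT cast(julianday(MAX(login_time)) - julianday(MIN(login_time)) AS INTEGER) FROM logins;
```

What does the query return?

808

MIN = 2075-09-05, MAX = 2077-11-21.
25 days remain in September 2075 after the 5th (30 − 5).
Full months from October 2075 through October 2077 contribute their day counts.
Then 21 days into November 2077.
Total: 25 + 31 + 30 + 31 + 31 + 29 + 31 + 30 + 31 + 30 + 31 + 31 + 30 + 31 + 30 + 31 + 31 + 28 + 31 + 30 + 31 + 30 + 31 + 31 + 30 + 31 + 21 = 808.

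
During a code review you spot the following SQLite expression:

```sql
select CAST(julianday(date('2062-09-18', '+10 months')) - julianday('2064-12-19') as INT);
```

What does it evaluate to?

-520

Adding +10 months to 2062-09-18 gives 2063-07-18.
13 days remain in July 2063 after the 18th (31 − 18).
Full months from August 2063 through November 2064 contribute their day counts.
Then 19 days into December 2064.
Total: 13 + 31 + 30 + 31 + 30 + 31 + 31 + 29 + 31 + 30 + 31 + 30 + 31 + 31 + 30 + 31 + 30 + 19 = 520.
The subtraction is earlier − later, so the result is −520 → -520.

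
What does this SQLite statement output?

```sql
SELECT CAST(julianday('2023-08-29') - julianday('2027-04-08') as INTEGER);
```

-1318

2 days remain in August 2023 after the 29th (31 − 29).
Full months from September 2023 through March 2027 contribute their day counts.
Then 8 days into April 2027.
Total: 2 + 30 + 31 + 30 + 31 + 31 + 29 + 31 + 30 + 31 + 30 + 31 + 31 + 30 + 31 + 30 + 31 + 31 + 28 + 31 + 30 + 31 + 30 + 31 + 31 + 30 + 31 + 30 + 31 + 31 + 28 + 31 + 30 + 31 + 30 + 31 + 31 + 30 + 31 + 30 + 31 + 31 + 28 + 31 + 8 = 1318.
The subtraction is earlier − later, so the result is −1318 → -1318.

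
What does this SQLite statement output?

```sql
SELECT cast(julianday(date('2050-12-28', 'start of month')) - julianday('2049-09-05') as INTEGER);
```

`start of month` rewinds 2050-12-28 to 2050-12-01.
25 days remain in September 2049 after the 5th (30 − 5).
Full months from October 2049 through November 2050 contribute their day counts.
Then 1 day into December 2050.
Total: 25 + 31 + 30 + 31 + 31 + 28 + 31 + 30 + 31 + 30 + 31 + 31 + 30 + 31 + 30 + 1 = 452.

452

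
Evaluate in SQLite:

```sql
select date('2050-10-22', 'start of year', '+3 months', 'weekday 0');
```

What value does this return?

2050-04-03

`start of year` rewinds 2050-10-22 to 2050-01-01.
Adding +3 months to 2050-01-01 gives 2050-04-01.
`weekday 0` advances to the next Sunday; 2050-04-01 is a Friday, so it moves forward to 2050-04-03.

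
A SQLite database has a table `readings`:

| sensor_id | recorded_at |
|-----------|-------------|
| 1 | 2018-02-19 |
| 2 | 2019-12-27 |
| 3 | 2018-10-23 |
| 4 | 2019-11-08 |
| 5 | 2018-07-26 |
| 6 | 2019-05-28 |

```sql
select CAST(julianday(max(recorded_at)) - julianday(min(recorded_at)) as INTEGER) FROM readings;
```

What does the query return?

MIN = 2018-02-19, MAX = 2019-12-27.
9 days remain in February 2018 after the 19th (28 − 19).
Full months from March 2018 through November 2019 contribute their day counts.
Then 27 days into December 2019.
Total: 9 + 31 + 30 + 31 + 30 + 31 + 31 + 30 + 31 + 30 + 31 + 31 + 28 + 31 + 30 + 31 + 30 + 31 + 31 + 30 + 31 + 30 + 27 = 676.

676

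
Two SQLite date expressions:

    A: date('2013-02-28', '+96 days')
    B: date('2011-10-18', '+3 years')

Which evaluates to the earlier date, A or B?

A

A = 2013-06-04.
B = 2014-10-18.
A is earlier.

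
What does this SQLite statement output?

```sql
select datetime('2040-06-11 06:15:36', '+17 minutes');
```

2040-06-11 06:32:36

+17 minutes from 2040-06-11 06:15:36 is 2040-06-11 06:32:36.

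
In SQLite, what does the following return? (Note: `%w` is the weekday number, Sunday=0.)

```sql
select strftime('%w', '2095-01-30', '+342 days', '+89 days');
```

First apply '+342 days', '+89 days': 2095-01-30 → 2096-04-05.
2096-04-05 is a Thursday; with Sunday=0 that is 4.

4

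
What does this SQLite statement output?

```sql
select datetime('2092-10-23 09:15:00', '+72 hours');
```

2092-10-26 09:15:00

+72 hours from 2092-10-23 09:15:00 is 2092-10-26 09:15:00 (crosses midnight).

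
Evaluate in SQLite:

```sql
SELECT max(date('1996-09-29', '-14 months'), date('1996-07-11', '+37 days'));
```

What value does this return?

1996-08-17

date('1996-09-29', '-14 months') → 1995-07-29.
date('1996-07-11', '+37 days') → 1996-08-17.
Later of the two is 1996-08-17.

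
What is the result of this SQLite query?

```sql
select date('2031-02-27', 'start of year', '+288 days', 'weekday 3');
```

2031-10-22

`start of year` rewinds 2031-02-27 to 2031-01-01.
Applying '+288 days' to 2031-01-01: counting 288 days forward gives 2031-10-16.
`weekday 3` advances to the next Wednesday; 2031-10-16 is a Thursday, so it moves forward to 2031-10-22.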